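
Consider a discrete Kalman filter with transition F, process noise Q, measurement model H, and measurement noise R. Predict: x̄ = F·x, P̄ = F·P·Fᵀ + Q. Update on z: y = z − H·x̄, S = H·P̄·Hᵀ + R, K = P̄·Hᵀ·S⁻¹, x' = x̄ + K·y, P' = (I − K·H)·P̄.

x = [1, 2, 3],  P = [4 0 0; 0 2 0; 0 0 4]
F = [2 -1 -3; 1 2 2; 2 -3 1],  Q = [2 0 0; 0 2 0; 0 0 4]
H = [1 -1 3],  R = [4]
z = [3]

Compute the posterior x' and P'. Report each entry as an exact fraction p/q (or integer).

x' = [-535/136, 1249/136, 361/68]
P' = [4807/136 -1713/136 -1069/68; -1713/136 3719/136 899/68; -1069/68 899/68 339/34]

x̄ = F·x = [-9, 11, -1]
P̄ = F·P·Fᵀ + Q = [56 -20 10; -20 30 4; 10 4 42]
y = z − H·x̄ = [26]
S = H·P̄·Hᵀ + R = [544]
K = P̄·Hᵀ·S⁻¹ = [53/272; -19/272; 33/136]
x' = x̄ + K·y = [-535/136, 1249/136, 361/68]
P' = (I − K·H)·P̄ = [4807/136 -1713/136 -1069/68; -1713/136 3719/136 899/68; -1069/68 899/68 339/34]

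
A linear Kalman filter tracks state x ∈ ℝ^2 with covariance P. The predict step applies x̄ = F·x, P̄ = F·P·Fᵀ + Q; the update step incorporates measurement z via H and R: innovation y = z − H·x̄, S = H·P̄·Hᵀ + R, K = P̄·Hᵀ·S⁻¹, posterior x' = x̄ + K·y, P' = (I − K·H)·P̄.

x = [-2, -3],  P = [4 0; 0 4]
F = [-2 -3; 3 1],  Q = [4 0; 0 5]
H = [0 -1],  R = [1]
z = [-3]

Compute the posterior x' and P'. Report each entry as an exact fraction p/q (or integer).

x̄ = F·x = [13, -9]
P̄ = F·P·Fᵀ + Q = [56 -36; -36 45]
y = z − H·x̄ = [-12]
S = H·P̄·Hᵀ + R = [46]
K = P̄·Hᵀ·S⁻¹ = [18/23; -45/46]
x' = x̄ + K·y = [83/23, 63/23]
P' = (I − K·H)·P̄ = [640/23 -18/23; -18/23 45/46]

x' = [83/23, 63/23]
P' = [640/23 -18/23; -18/23 45/46]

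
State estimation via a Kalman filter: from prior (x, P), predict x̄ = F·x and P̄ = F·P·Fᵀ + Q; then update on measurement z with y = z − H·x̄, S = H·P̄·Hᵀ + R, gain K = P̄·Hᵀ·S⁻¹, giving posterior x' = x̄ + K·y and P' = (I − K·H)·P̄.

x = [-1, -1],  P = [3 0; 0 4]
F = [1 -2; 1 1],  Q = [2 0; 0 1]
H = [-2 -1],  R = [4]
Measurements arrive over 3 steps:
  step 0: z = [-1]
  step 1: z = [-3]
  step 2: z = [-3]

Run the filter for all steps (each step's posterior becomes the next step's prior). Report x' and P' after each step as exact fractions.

step 0: x̄ = F·x = [1, -2]
step 0: P̄ = F·P·Fᵀ + Q = [21 -5; -5 8]
step 0: y = z − H·x̄ = [-1]
step 0: S = H·P̄·Hᵀ + R = [76]
step 0: K = P̄·Hᵀ·S⁻¹ = [-37/76; 1/38]
step 0: x' = x̄ + K·y = [113/76, -77/38]
step 0: P' = (I − K·H)·P̄ = [227/76 -153/38; -153/38 151/19]
step 1: x̄ = F·x = [421/76, -41/76]
step 1: P̄ = F·P·Fᵀ + Q = [4019/76 -675/76; -675/76 295/76]
step 1: y = z − H·x̄ = [573/76]
step 1: S = H·P̄·Hᵀ + R = [13975/76]
step 1: K = P̄·Hᵀ·S⁻¹ = [-7363/13975; 211/2795]
step 1: x' = x̄ + K·y = [21901/13975, 83/2795]
step 1: P' = (I − K·H)·P̄ = [25681/13975 -4382/2795; -4382/2795 1584/559]
step 2: x̄ = F·x = [21071/13975, 22316/13975]
step 2: P̄ = F·P·Fᵀ + Q = [299671/13975 -31609/13975; -31609/13975 35436/13975]
step 2: y = z − H·x̄ = [22533/13975]
step 2: S = H·P̄·Hᵀ + R = [1163584/13975]
step 2: K = P̄·Hᵀ·S⁻¹ = [-567733/1163584; 13891/581792]
step 2: x' = x̄ + K·y = [839009/1163584, 951433/581792]
step 2: P' = (I − K·H)·P̄ = [1887057/1163584 -751591/581792; -751591/581792 723809/290896]

step 0: x' = [113/76, -77/38], P' = [227/76 -153/38; -153/38 151/19]
step 1: x' = [21901/13975, 83/2795], P' = [25681/13975 -4382/2795; -4382/2795 1584/559]
step 2: x' = [839009/1163584, 951433/581792], P' = [1887057/1163584 -751591/581792; -751591/581792 723809/290896]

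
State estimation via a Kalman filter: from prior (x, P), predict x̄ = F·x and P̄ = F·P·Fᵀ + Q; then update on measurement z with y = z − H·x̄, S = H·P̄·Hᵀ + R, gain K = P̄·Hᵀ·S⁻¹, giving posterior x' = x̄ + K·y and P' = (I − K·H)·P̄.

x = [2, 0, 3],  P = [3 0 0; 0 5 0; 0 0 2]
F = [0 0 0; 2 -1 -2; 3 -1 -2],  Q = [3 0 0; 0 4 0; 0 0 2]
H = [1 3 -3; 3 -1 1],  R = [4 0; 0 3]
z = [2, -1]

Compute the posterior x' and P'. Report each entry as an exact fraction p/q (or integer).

x' = [-51/518, -667/259, -1639/518]
P' = [291/1036 -3/518 -33/1036; -3/518 22202/777 44533/1554; -33/1036 44533/1554 90485/3108]

x̄ = F·x = [0, -2, 0]
P̄ = F·P·Fᵀ + Q = [3 0 0; 0 29 31; 0 31 42]
y = z − H·x̄ = [8, -3]
S = H·P̄·Hᵀ + R = [88 -18; -18 39]
K = P̄·Hᵀ·S⁻¹ = [93/1036 141/518; -33/518 17/777; -363/1036 187/1554]
x' = x̄ + K·y = [-51/518, -667/259, -1639/518]
P' = (I − K·H)·P̄ = [291/1036 -3/518 -33/1036; -3/518 22202/777 44533/1554; -33/1036 44533/1554 90485/3108]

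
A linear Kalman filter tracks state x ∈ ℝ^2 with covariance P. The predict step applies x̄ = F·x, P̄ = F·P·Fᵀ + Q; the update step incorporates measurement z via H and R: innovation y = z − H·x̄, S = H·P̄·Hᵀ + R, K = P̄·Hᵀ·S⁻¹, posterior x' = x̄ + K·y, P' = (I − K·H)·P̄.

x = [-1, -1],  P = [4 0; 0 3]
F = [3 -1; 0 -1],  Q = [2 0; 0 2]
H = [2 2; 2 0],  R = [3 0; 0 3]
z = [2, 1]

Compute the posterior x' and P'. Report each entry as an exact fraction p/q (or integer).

x' = [1604/4261, 2975/4261]
P' = [2721/4261 -2325/4261; -2325/4261 4749/4261]

x̄ = F·x = [-2, 1]
P̄ = F·P·Fᵀ + Q = [41 3; 3 5]
y = z − H·x̄ = [4, 5]
S = H·P̄·Hᵀ + R = [211 176; 176 167]
K = P̄·Hᵀ·S⁻¹ = [264/4261 1814/4261; 1616/4261 -1550/4261]
x' = x̄ + K·y = [1604/4261, 2975/4261]
P' = (I − K·H)·P̄ = [2721/4261 -2325/4261; -2325/4261 4749/4261]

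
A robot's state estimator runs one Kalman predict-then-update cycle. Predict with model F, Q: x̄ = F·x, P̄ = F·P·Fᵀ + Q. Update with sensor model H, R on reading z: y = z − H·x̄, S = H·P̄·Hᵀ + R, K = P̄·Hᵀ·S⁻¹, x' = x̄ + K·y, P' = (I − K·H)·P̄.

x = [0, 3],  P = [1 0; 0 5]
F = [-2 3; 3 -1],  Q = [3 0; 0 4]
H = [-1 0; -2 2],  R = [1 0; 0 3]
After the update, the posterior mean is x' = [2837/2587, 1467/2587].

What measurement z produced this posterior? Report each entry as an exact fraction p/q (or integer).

x̄ = F·x = [9, -3]
P̄ = F·P·Fᵀ + Q = [52 -21; -21 18]
S = H·P̄·Hᵀ + R = [53 146; 146 451]
K = P̄·Hᵀ·S⁻¹ = [-2136/2587 -146/2587; -1917/2587 1068/2587]
x' − x̄ = [-20446/2587, 9228/2587] = K·y
y = (KᵀK)⁻¹·Kᵀ·(x' − x̄) = [8, 23]
z = y + H·x̄ = [8, 23] + [-9, -24] = [-1, -1]

z = [-1, -1]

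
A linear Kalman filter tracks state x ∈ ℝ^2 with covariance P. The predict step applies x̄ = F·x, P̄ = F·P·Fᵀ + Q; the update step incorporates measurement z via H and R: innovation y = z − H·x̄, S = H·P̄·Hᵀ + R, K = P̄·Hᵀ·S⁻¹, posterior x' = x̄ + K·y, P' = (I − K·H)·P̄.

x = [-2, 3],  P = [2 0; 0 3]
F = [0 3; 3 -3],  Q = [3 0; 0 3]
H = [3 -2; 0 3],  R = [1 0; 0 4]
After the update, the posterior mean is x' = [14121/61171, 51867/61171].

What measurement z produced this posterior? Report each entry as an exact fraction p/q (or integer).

z = [-1, 3]

x̄ = F·x = [9, -15]
P̄ = F·P·Fᵀ + Q = [30 -27; -27 48]
S = H·P̄·Hᵀ + R = [787 -531; -531 436]
K = P̄·Hᵀ·S⁻¹ = [19773/61171 12717/61171; -708/61171 19341/61171]
x' − x̄ = [-536418/61171, 969432/61171] = K·y
y = (KᵀK)⁻¹·Kᵀ·(x' − x̄) = [-58, 48]
z = y + H·x̄ = [-58, 48] + [57, -45] = [-1, 3]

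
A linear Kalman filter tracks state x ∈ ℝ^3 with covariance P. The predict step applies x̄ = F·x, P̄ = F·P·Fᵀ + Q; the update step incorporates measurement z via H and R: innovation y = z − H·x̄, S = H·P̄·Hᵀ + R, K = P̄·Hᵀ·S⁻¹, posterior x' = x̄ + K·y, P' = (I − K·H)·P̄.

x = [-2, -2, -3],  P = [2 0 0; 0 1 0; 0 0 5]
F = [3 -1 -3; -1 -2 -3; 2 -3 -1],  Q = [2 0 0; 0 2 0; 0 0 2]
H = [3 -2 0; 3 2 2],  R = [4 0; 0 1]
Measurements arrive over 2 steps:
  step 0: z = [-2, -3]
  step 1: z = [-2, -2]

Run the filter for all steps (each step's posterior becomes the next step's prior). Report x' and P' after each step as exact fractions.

step 0: x̄ = F·x = [5, 15, 5]
step 0: P̄ = F·P·Fᵀ + Q = [66 41 30; 41 53 17; 30 17 24]
step 0: y = z − H·x̄ = [13, -58]
step 0: S = H·P̄·Hᵀ + R = [318 494; 494 1891]
step 0: K = P̄·Hᵀ·S⁻¹ = [25698/178651 25408/178651; -97775/357302 37618/178651; 96/1639 124/1639]
step 0: x' = x̄ + K·y = [-246335/178651, -275233/357302, 2251/1639]
step 0: P' = (I − K·H)·P̄ = [171278/178651 205521/178651 -4126/1639; 205521/178651 812113/357302 -6381/1639; -4126/1639 -6381/1639 12632/1639]
step 1: x̄ = F·x = [-2674931/357302, -214509/178651, -650359/357302]
step 1: P̄ = F·P·Fᵀ + Q = [34771529/357302 8101309/178651 2416173/357302; 8101309/178651 4322130/178651 616777/178651; 2416173/357302 616777/178651 2466641/357302]
step 1: y = z − H·x̄ = [6452153/357302, 860813/32482]
step 1: S = H·P̄·Hᵀ + R = [154518593/357302 26175413/32482; 26175413/32482 53730781/32482]
step 1: K = P̄·Hᵀ·S⁻¹ = [1627148429/7857992919 1089289004/7857992919; -2397914/17219853 3159928/17219853; -3895458893/23573978757 2481988132/23573978757]
step 1: x' = x̄ + K·y = [-192706030/2619330973, 6588118/5739951, -15825867086/7857992919]
step 1: P' = (I − K·H)·P̄ = [1899438916/2619330973 3866456/5739951 -13296008884/7857992919; 3866456/5739951 22194880/17219853 -38013968/17219853; -13296008884/7857992919 -38013968/17219853 113114156236/23573978757]

step 0: x' = [-246335/178651, -275233/357302, 2251/1639], P' = [171278/178651 205521/178651 -4126/1639; 205521/178651 812113/357302 -6381/1639; -4126/1639 -6381/1639 12632/1639]
step 1: x' = [-192706030/2619330973, 6588118/5739951, -15825867086/7857992919], P' = [1899438916/2619330973 3866456/5739951 -13296008884/7857992919; 3866456/5739951 22194880/17219853 -38013968/17219853; -13296008884/7857992919 -38013968/17219853 113114156236/23573978757]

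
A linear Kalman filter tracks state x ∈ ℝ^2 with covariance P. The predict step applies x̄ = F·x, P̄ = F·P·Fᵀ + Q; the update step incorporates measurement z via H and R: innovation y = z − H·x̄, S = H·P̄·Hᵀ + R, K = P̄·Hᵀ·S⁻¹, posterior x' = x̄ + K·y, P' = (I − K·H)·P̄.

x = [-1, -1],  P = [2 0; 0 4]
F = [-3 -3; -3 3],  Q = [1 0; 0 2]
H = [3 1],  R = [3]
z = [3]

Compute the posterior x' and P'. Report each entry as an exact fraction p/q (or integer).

x̄ = F·x = [6, 0]
P̄ = F·P·Fᵀ + Q = [55 -18; -18 56]
y = z − H·x̄ = [-15]
S = H·P̄·Hᵀ + R = [446]
K = P̄·Hᵀ·S⁻¹ = [147/446; 1/223]
x' = x̄ + K·y = [471/446, -15/223]
P' = (I − K·H)·P̄ = [2921/446 -4161/223; -4161/223 12486/223]

x' = [471/446, -15/223]
P' = [2921/446 -4161/223; -4161/223 12486/223]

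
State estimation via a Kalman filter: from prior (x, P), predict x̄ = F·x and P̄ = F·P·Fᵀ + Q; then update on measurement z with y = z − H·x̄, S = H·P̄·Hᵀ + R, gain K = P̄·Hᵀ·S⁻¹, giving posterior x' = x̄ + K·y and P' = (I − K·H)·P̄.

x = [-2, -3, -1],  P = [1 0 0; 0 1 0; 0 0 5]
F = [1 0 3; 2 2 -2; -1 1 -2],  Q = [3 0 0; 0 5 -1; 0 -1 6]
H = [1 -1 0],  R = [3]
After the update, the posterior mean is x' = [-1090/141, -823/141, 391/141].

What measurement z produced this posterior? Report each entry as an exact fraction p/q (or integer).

z = [-2]

x̄ = F·x = [-5, -8, 1]
P̄ = F·P·Fᵀ + Q = [49 -28 -31; -28 33 19; -31 19 28]
S = H·P̄·Hᵀ + R = [141]
K = P̄·Hᵀ·S⁻¹ = [77/141; -61/141; -50/141]
x' − x̄ = [-385/141, 305/141, 250/141] = K·y
y = (KᵀK)⁻¹·Kᵀ·(x' − x̄) = [-5]
z = y + H·x̄ = [-5] + [3] = [-2]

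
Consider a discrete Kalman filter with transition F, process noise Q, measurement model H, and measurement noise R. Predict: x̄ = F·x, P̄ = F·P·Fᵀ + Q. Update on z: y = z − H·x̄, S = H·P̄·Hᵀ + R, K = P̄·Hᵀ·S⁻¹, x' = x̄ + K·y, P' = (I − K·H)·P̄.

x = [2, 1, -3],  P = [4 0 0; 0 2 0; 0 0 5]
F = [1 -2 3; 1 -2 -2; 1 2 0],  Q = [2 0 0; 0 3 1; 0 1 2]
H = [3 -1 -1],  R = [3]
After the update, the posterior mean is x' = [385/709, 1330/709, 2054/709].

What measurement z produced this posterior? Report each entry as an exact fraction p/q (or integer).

x̄ = F·x = [-9, 6, 4]
P̄ = F·P·Fᵀ + Q = [59 -18 -4; -18 35 -3; -4 -3 14]
S = H·P̄·Hᵀ + R = [709]
K = P̄·Hᵀ·S⁻¹ = [199/709; -86/709; -23/709]
x' − x̄ = [6766/709, -2924/709, -782/709] = K·y
y = (KᵀK)⁻¹·Kᵀ·(x' − x̄) = [34]
z = y + H·x̄ = [34] + [-37] = [-3]

z = [-3]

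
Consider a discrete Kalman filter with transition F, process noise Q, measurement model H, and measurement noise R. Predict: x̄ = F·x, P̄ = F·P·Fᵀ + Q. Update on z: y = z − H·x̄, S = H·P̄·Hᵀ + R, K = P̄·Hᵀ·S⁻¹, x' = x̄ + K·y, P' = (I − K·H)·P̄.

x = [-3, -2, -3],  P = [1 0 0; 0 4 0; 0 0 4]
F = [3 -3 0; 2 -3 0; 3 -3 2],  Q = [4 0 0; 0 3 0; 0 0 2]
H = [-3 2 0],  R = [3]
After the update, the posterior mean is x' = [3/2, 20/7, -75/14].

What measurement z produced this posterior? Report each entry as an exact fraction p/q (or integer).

x̄ = F·x = [-3, 0, -9]
P̄ = F·P·Fᵀ + Q = [49 42 45; 42 43 42; 45 42 63]
S = H·P̄·Hᵀ + R = [112]
K = P̄·Hᵀ·S⁻¹ = [-9/16; -5/14; -51/112]
x' − x̄ = [9/2, 20/7, 51/14] = K·y
y = (KᵀK)⁻¹·Kᵀ·(x' − x̄) = [-8]
z = y + H·x̄ = [-8] + [9] = [1]

z = [1]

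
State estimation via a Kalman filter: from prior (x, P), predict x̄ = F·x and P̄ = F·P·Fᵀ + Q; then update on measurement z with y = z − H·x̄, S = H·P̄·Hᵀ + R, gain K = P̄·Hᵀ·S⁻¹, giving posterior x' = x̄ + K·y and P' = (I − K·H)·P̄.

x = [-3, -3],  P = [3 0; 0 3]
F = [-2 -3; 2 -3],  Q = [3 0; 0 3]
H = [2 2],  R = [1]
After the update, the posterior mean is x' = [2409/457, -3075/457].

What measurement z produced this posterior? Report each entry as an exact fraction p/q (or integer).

z = [-3]

x̄ = F·x = [15, 3]
P̄ = F·P·Fᵀ + Q = [42 15; 15 42]
S = H·P̄·Hᵀ + R = [457]
K = P̄·Hᵀ·S⁻¹ = [114/457; 114/457]
x' − x̄ = [-4446/457, -4446/457] = K·y
y = (KᵀK)⁻¹·Kᵀ·(x' − x̄) = [-39]
z = y + H·x̄ = [-39] + [36] = [-3]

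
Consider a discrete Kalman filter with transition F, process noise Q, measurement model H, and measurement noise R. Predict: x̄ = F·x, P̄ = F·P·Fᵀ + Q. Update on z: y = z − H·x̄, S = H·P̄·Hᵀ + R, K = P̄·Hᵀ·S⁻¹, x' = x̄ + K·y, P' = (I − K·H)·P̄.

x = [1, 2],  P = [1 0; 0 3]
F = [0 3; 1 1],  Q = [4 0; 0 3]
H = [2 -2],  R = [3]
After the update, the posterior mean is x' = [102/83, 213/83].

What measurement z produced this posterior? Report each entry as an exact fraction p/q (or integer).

z = [-3]

x̄ = F·x = [6, 3]
P̄ = F·P·Fᵀ + Q = [31 9; 9 7]
S = H·P̄·Hᵀ + R = [83]
K = P̄·Hᵀ·S⁻¹ = [44/83; 4/83]
x' − x̄ = [-396/83, -36/83] = K·y
y = (KᵀK)⁻¹·Kᵀ·(x' − x̄) = [-9]
z = y + H·x̄ = [-9] + [6] = [-3]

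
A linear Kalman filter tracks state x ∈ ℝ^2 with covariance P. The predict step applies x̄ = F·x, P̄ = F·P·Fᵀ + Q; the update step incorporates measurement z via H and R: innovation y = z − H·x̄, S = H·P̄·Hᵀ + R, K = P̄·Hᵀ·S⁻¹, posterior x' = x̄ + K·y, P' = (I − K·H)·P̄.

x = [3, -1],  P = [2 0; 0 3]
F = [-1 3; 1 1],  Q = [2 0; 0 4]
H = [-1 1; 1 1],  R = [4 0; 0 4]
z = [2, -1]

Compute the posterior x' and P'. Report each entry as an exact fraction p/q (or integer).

x' = [-591/314, 319/314]
P' = [292/157 14/157; 14/157 248/157]

x̄ = F·x = [-6, 2]
P̄ = F·P·Fᵀ + Q = [31 7; 7 9]
y = z − H·x̄ = [-6, 3]
S = H·P̄·Hᵀ + R = [30 -22; -22 58]
K = P̄·Hᵀ·S⁻¹ = [-139/314 153/314; 117/314 131/314]
x' = x̄ + K·y = [-591/314, 319/314]
P' = (I − K·H)·P̄ = [292/157 14/157; 14/157 248/157]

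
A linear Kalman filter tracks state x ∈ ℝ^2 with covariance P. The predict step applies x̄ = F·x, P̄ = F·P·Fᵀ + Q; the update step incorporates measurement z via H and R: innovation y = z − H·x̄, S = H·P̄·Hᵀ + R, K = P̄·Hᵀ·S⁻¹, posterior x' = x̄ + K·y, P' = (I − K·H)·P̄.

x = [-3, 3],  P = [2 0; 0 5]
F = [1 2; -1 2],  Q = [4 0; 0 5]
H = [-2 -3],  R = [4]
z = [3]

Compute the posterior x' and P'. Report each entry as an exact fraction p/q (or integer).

x̄ = F·x = [3, 9]
P̄ = F·P·Fᵀ + Q = [26 18; 18 27]
y = z − H·x̄ = [36]
S = H·P̄·Hᵀ + R = [567]
K = P̄·Hᵀ·S⁻¹ = [-106/567; -13/63]
x' = x̄ + K·y = [-235/63, 11/7]
P' = (I − K·H)·P̄ = [3506/567 -244/63; -244/63 20/7]

x' = [-235/63, 11/7]
P' = [3506/567 -244/63; -244/63 20/7]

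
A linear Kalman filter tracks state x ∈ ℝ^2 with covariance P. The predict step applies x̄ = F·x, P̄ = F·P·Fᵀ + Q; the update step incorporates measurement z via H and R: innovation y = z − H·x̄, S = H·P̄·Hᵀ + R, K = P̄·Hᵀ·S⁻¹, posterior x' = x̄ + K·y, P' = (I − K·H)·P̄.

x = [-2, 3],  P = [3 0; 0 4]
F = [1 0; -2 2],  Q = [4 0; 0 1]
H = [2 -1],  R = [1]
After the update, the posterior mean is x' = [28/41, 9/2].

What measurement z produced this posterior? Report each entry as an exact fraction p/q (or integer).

z = [-3]

x̄ = F·x = [-2, 10]
P̄ = F·P·Fᵀ + Q = [7 -6; -6 29]
S = H·P̄·Hᵀ + R = [82]
K = P̄·Hᵀ·S⁻¹ = [10/41; -1/2]
x' − x̄ = [110/41, -11/2] = K·y
y = (KᵀK)⁻¹·Kᵀ·(x' − x̄) = [11]
z = y + H·x̄ = [11] + [-14] = [-3]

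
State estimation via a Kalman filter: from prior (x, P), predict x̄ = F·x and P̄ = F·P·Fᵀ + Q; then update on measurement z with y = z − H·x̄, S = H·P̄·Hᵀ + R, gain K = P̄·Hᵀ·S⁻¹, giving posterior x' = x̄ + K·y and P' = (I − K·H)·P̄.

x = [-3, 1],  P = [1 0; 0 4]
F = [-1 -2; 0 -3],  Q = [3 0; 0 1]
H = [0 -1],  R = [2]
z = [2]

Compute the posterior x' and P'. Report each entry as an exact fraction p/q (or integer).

x' = [21/13, -80/39]
P' = [68/13 16/13; 16/13 74/39]

x̄ = F·x = [1, -3]
P̄ = F·P·Fᵀ + Q = [20 24; 24 37]
y = z − H·x̄ = [-1]
S = H·P̄·Hᵀ + R = [39]
K = P̄·Hᵀ·S⁻¹ = [-8/13; -37/39]
x' = x̄ + K·y = [21/13, -80/39]
P' = (I − K·H)·P̄ = [68/13 16/13; 16/13 74/39]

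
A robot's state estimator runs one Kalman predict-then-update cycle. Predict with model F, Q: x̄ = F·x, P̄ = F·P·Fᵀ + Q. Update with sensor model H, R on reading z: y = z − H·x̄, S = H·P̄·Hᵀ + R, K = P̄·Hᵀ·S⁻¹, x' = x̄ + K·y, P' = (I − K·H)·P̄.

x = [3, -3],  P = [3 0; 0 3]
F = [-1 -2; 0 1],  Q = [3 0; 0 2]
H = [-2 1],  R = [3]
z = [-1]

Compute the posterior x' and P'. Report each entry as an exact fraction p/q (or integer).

x' = [-3/13, -22/13]
P' = [27/26 45/52; 45/52 231/104]

x̄ = F·x = [3, -3]
P̄ = F·P·Fᵀ + Q = [18 -6; -6 5]
y = z − H·x̄ = [8]
S = H·P̄·Hᵀ + R = [104]
K = P̄·Hᵀ·S⁻¹ = [-21/52; 17/104]
x' = x̄ + K·y = [-3/13, -22/13]
P' = (I − K·H)·P̄ = [27/26 45/52; 45/52 231/104]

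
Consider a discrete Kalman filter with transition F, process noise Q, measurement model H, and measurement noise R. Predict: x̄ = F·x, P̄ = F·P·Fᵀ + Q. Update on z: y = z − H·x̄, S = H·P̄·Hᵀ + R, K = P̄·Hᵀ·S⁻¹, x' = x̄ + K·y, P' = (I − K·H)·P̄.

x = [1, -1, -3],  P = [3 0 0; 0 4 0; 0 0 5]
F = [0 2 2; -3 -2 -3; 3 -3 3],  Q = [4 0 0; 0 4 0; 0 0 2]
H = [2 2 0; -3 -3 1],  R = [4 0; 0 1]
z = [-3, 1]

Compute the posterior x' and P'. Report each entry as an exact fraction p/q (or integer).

x̄ = F·x = [-8, 8, -3]
P̄ = F·P·Fᵀ + Q = [40 -46 6; -46 92 -48; 6 -48 110]
y = z − H·x̄ = [-3, 4]
S = H·P̄·Hᵀ + R = [164 -324; -324 723]
K = P̄·Hᵀ·S⁻¹ = [-75/1133 4/1133; 521/1133 -58/1133; 1311/1133 2872/3399]
x' = x̄ + K·y = [-8823/1133, 7269/1133, -10508/3399]
P' = (I − K·H)·P̄ = [44324/1133 -44474/1133 -446/1133; -44474/1133 45516/1133 3068/1133; -446/1133 3068/1133 26470/3399]

x' = [-8823/1133, 7269/1133, -10508/3399]
P' = [44324/1133 -44474/1133 -446/1133; -44474/1133 45516/1133 3068/1133; -446/1133 3068/1133 26470/3399]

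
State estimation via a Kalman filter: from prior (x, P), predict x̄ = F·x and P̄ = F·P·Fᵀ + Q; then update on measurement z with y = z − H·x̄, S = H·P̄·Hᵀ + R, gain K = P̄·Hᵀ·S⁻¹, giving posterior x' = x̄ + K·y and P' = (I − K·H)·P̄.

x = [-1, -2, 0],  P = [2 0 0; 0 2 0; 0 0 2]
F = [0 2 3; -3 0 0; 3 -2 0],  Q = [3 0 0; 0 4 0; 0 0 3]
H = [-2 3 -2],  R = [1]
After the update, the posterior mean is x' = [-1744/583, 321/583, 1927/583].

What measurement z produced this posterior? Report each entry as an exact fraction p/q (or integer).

x̄ = F·x = [-4, 3, 1]
P̄ = F·P·Fᵀ + Q = [29 0 -8; 0 22 -18; -8 -18 29]
S = H·P̄·Hᵀ + R = [583]
K = P̄·Hᵀ·S⁻¹ = [-42/583; 102/583; -96/583]
x' − x̄ = [588/583, -1428/583, 1344/583] = K·y
y = (KᵀK)⁻¹·Kᵀ·(x' − x̄) = [-14]
z = y + H·x̄ = [-14] + [15] = [1]

z = [1]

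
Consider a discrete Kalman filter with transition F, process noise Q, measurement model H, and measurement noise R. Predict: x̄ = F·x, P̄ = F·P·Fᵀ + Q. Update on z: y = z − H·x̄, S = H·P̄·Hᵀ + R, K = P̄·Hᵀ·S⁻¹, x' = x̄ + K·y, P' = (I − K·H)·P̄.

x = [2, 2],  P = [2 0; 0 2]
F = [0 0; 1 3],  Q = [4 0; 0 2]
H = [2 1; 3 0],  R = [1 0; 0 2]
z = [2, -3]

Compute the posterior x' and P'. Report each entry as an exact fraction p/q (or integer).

x' = [-154/151, 636/151]
P' = [92/453 -176/453; -176/453 770/453]

x̄ = F·x = [0, 8]
P̄ = F·P·Fᵀ + Q = [4 0; 0 22]
y = z − H·x̄ = [-6, -3]
S = H·P̄·Hᵀ + R = [39 24; 24 38]
K = P̄·Hᵀ·S⁻¹ = [8/453 46/151; 418/453 -88/151]
x' = x̄ + K·y = [-154/151, 636/151]
P' = (I − K·H)·P̄ = [92/453 -176/453; -176/453 770/453]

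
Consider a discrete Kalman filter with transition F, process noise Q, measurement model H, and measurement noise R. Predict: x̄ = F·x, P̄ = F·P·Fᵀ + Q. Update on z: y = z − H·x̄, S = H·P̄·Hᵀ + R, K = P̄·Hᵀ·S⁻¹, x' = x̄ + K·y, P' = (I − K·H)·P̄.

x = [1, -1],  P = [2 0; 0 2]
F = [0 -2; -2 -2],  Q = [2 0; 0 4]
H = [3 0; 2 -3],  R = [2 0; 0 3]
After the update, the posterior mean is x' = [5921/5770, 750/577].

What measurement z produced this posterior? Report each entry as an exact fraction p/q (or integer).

x̄ = F·x = [2, 0]
P̄ = F·P·Fᵀ + Q = [10 8; 8 20]
S = H·P̄·Hᵀ + R = [92 -12; -12 127]
K = P̄·Hᵀ·S⁻¹ = [1881/5770 -2/2885; 126/577 -188/577]
x' − x̄ = [-5619/5770, 750/577] = K·y
y = (KᵀK)⁻¹·Kᵀ·(x' − x̄) = [-3, -6]
z = y + H·x̄ = [-3, -6] + [6, 4] = [3, -2]

z = [3, -2]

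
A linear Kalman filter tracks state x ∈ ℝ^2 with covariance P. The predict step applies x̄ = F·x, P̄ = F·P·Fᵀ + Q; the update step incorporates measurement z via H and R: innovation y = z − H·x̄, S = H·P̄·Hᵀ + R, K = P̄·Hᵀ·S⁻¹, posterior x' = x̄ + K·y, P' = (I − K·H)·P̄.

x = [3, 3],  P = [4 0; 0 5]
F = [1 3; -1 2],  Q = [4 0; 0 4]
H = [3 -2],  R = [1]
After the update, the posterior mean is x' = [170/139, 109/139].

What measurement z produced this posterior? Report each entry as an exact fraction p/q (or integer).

z = [2]

x̄ = F·x = [12, 3]
P̄ = F·P·Fᵀ + Q = [53 26; 26 28]
S = H·P̄·Hᵀ + R = [278]
K = P̄·Hᵀ·S⁻¹ = [107/278; 11/139]
x' − x̄ = [-1498/139, -308/139] = K·y
y = (KᵀK)⁻¹·Kᵀ·(x' − x̄) = [-28]
z = y + H·x̄ = [-28] + [30] = [2]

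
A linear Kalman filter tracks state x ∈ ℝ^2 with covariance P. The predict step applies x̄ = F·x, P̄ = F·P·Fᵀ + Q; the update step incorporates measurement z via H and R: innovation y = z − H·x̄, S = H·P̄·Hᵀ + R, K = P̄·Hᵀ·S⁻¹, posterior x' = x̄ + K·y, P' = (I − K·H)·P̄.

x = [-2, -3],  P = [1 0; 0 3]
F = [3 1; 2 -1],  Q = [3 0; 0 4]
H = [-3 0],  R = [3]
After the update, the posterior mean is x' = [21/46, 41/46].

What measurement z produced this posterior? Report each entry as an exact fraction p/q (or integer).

z = [-2]

x̄ = F·x = [-9, -1]
P̄ = F·P·Fᵀ + Q = [15 3; 3 11]
S = H·P̄·Hᵀ + R = [138]
K = P̄·Hᵀ·S⁻¹ = [-15/46; -3/46]
x' − x̄ = [435/46, 87/46] = K·y
y = (KᵀK)⁻¹·Kᵀ·(x' − x̄) = [-29]
z = y + H·x̄ = [-29] + [27] = [-2]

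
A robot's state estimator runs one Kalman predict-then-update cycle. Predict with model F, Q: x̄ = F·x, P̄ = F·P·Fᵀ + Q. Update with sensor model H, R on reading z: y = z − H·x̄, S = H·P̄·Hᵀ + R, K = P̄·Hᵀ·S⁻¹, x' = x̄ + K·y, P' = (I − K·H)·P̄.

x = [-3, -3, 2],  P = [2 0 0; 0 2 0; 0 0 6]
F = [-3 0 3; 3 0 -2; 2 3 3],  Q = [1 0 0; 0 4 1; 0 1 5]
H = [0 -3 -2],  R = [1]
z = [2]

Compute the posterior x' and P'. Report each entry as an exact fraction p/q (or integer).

x' = [2895/479, -1167/479, 1244/479]
P' = [28883/479 -18690/479 27996/479; -18690/479 13570/479 -20309/479; 27996/479 -20309/479 30514/479]

x̄ = F·x = [15, -13, -9]
P̄ = F·P·Fᵀ + Q = [73 -54 42; -54 46 -23; 42 -23 85]
y = z − H·x̄ = [-55]
S = H·P̄·Hᵀ + R = [479]
K = P̄·Hᵀ·S⁻¹ = [78/479; -92/479; -101/479]
x' = x̄ + K·y = [2895/479, -1167/479, 1244/479]
P' = (I − K·H)·P̄ = [28883/479 -18690/479 27996/479; -18690/479 13570/479 -20309/479; 27996/479 -20309/479 30514/479]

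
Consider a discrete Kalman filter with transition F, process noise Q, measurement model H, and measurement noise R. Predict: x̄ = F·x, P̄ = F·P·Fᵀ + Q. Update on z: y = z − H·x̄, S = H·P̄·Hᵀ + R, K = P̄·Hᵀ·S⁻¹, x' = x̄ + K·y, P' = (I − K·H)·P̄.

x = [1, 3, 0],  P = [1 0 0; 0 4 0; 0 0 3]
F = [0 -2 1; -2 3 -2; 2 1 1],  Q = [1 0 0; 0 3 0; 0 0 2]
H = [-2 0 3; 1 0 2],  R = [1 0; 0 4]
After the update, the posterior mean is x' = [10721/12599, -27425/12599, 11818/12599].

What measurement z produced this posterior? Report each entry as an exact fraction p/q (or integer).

z = [1, 3]

x̄ = F·x = [-6, 7, 5]
P̄ = F·P·Fᵀ + Q = [20 -30 -5; -30 55 2; -5 2 13]
S = H·P̄·Hᵀ + R = [258 43; 43 56]
K = P̄·Hᵀ·S⁻¹ = [-3510/12599 115/293; 4814/12599 -222/293; 1841/12599 77/293]
x' − x̄ = [86315/12599, -115618/12599, -51177/12599] = K·y
y = (KᵀK)⁻¹·Kᵀ·(x' − x̄) = [-26, -1]
z = y + H·x̄ = [-26, -1] + [27, 4] = [1, 3]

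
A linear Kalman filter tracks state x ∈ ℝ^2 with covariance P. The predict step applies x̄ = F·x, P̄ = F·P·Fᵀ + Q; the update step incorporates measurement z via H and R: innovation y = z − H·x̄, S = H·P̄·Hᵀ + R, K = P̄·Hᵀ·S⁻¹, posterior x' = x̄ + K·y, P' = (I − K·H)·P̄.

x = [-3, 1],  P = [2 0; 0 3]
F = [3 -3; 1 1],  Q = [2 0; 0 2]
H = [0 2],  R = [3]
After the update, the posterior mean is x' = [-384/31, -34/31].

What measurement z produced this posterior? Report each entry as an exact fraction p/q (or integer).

x̄ = F·x = [-12, -2]
P̄ = F·P·Fᵀ + Q = [47 -3; -3 7]
S = H·P̄·Hᵀ + R = [31]
K = P̄·Hᵀ·S⁻¹ = [-6/31; 14/31]
x' − x̄ = [-12/31, 28/31] = K·y
y = (KᵀK)⁻¹·Kᵀ·(x' − x̄) = [2]
z = y + H·x̄ = [2] + [-4] = [-2]

z = [-2]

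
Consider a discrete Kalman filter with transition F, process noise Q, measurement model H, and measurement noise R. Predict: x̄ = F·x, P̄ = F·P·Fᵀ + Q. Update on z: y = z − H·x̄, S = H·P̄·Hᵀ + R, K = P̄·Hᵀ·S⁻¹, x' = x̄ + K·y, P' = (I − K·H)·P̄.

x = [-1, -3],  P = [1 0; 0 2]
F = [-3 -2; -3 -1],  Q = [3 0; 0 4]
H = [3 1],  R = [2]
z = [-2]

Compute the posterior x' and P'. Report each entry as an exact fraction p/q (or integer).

x' = [-16/55, -48/55]
P' = [171/275 -367/275; -367/275 1209/275]

x̄ = F·x = [9, 6]
P̄ = F·P·Fᵀ + Q = [20 13; 13 15]
y = z − H·x̄ = [-35]
S = H·P̄·Hᵀ + R = [275]
K = P̄·Hᵀ·S⁻¹ = [73/275; 54/275]
x' = x̄ + K·y = [-16/55, -48/55]
P' = (I − K·H)·P̄ = [171/275 -367/275; -367/275 1209/275]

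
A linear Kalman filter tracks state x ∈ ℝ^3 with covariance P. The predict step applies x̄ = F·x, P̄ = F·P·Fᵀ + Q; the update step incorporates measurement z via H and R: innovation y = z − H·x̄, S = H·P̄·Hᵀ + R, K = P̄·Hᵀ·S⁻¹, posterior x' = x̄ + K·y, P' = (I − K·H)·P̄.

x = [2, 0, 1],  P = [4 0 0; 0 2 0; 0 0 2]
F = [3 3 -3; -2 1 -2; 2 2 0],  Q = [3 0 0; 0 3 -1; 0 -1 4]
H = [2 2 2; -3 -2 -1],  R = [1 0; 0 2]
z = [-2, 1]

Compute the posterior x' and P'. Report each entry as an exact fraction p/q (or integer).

x̄ = F·x = [3, -6, 4]
P̄ = F·P·Fᵀ + Q = [75 -6 36; -6 29 -13; 36 -13 28]
y = z − H·x̄ = [-4, 2]
S = H·P̄·Hᵀ + R = [665 -772; -772 913]
K = P̄·Hᵀ·S⁻¹ = [-498/11161 -3465/11161; -2584/11161 -2515/11161; 8206/11161 5594/11161]
x' = x̄ + K·y = [28545/11161, -61660/11161, 23008/11161]
P' = (I − K·H)·P̄ = [78870/11161 -150561/11161 71442/11161; -150561/11161 307444/11161 -158175/11161; 71442/11161 -158175/11161 90836/11161]

x' = [28545/11161, -61660/11161, 23008/11161]
P' = [78870/11161 -150561/11161 71442/11161; -150561/11161 307444/11161 -158175/11161; 71442/11161 -158175/11161 90836/11161]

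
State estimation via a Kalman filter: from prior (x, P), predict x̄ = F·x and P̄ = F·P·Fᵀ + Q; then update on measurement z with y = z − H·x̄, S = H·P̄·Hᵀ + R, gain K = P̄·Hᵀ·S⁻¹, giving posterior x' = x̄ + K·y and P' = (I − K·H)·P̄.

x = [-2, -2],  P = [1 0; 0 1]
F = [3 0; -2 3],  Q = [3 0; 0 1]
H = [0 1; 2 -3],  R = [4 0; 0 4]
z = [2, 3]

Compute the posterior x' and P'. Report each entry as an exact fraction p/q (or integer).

x̄ = F·x = [-6, -2]
P̄ = F·P·Fᵀ + Q = [12 -6; -6 14]
y = z − H·x̄ = [4, 9]
S = H·P̄·Hᵀ + R = [18 -54; -54 250]
K = P̄·Hᵀ·S⁻¹ = [16/33 3/11; 73/198 -3/22]
x' = x̄ + K·y = [-53/33, -347/198]
P' = (I − K·H)·P̄ = [38/11 64/33; 64/33 146/99]

x' = [-53/33, -347/198]
P' = [38/11 64/33; 64/33 146/99]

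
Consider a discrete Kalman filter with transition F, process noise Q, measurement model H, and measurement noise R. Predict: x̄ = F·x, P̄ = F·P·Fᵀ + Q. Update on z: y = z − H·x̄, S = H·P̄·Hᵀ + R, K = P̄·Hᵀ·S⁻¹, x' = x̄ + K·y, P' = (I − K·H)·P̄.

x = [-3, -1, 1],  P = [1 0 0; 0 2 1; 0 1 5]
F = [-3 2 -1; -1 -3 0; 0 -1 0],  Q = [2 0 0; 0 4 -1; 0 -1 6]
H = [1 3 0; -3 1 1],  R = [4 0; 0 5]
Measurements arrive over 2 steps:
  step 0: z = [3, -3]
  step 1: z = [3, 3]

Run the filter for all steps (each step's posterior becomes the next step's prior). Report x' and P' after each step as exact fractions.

step 0: x' = [26183/16613, 10744/16613, 12951/16613], P' = [48221/49839 -2993/16613 28559/16613; -2993/16613 7427/16613 -8701/16613; 28559/16613 -8701/16613 100148/16613]
step 1: x' = [-64540906/77540561, 79603439/77540561, -49488584/77540561], P' = [1454572647/1473270659 -282800545/1473270659 2556466981/1473270659; -282800545/1473270659 652050691/1473270659 -826989411/1473270659; 2556466981/1473270659 -826989411/1473270659 8790879894/1473270659]

step 0: x̄ = F·x = [6, 6, 1]
step 0: P̄ = F·P·Fᵀ + Q = [20 -6 -3; -6 23 5; -3 5 8]
step 0: y = z − H·x̄ = [-21, 8]
step 0: S = H·P̄·Hᵀ + R = [195 69; 69 280]
step 0: K = P̄·Hᵀ·S⁻¹ = [5321/49839 -4531/16613; 4822/16613 1541/16613; 614/16613 1154/16613]
step 0: x' = x̄ + K·y = [26183/16613, 10744/16613, 12951/16613]
step 0: P' = (I − K·H)·P̄ = [48221/49839 -2993/16613 28559/16613; -2993/16613 7427/16613 -8701/16613; 28559/16613 -8701/16613 100148/16613]
step 1: x̄ = F·x = [-70012/16613, -58415/16613, -10744/16613]
step 1: P̄ = F·P·Fᵀ + Q = [549819/16613 -14836/16613 -32534/16613; -14836/16613 394232/49839 2675/16613; -32534/16613 2675/16613 107105/16613]
step 1: y = z − H·x̄ = [295096/16613, -91038/16613]
step 1: S = H·P̄·Hᵀ + R = [1709951/16613 -1161046/16613; -1161046/16613 16678565/49839]
step 1: K = P̄·Hᵀ·S⁻¹ = [151542753/1473270659 -418010301/1473270659; 418337882/1473270659 134692583/1473270659; 18874687/1473270659 58897908/1473270659]
step 1: x' = x̄ + K·y = [-64540906/77540561, 79603439/77540561, -49488584/77540561]
step 1: P' = (I − K·H)·P̄ = [1454572647/1473270659 -282800545/1473270659 2556466981/1473270659; -282800545/1473270659 652050691/1473270659 -826989411/1473270659; 2556466981/1473270659 -826989411/1473270659 8790879894/1473270659]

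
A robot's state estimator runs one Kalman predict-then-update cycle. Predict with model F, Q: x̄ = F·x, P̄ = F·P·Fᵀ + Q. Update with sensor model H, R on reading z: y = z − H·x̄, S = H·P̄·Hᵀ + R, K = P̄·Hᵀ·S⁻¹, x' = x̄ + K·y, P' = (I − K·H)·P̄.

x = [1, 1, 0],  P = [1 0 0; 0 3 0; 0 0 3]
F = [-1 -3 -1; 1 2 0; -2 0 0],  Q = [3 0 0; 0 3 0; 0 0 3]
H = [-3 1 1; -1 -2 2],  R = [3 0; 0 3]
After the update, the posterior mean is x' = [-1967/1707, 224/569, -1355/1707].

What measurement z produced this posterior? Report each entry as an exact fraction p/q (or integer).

x̄ = F·x = [-4, 3, -2]
P̄ = F·P·Fᵀ + Q = [34 -19 2; -19 16 -2; 2 -2 7]
S = H·P̄·Hᵀ + R = [430 -25; -25 61]
K = P̄·Hᵀ·S⁻¹ = [-2353/8535 31/1707; 434/2845 -123/569; 113/8535 457/1707]
x' − x̄ = [4861/1707, -1483/569, 2059/1707] = K·y
y = (KᵀK)⁻¹·Kᵀ·(x' − x̄) = [-10, 5]
z = y + H·x̄ = [-10, 5] + [13, -6] = [3, -1]

z = [3, -1]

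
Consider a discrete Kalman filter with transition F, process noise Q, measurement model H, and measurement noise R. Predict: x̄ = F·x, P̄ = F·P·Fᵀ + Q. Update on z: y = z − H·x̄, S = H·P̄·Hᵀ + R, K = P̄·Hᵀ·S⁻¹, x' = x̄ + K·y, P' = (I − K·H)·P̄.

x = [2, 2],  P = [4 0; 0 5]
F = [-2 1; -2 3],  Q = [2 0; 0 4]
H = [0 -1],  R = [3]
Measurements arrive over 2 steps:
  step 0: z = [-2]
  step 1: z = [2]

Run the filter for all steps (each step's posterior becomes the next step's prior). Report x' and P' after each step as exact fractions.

step 0: x' = [-2, 2], P' = [603/68 93/68; 93/68 195/68]
step 1: x' = [-5874/3527, -4606/3527], P' = [48331/3527 6759/3527; 6759/3527 9969/3527]

step 0: x̄ = F·x = [-2, 2]
step 0: P̄ = F·P·Fᵀ + Q = [23 31; 31 65]
step 0: y = z − H·x̄ = [0]
step 0: S = H·P̄·Hᵀ + R = [68]
step 0: K = P̄·Hᵀ·S⁻¹ = [-31/68; -65/68]
step 0: x' = x̄ + K·y = [-2, 2]
step 0: P' = (I − K·H)·P̄ = [603/68 93/68; 93/68 195/68]
step 1: x̄ = F·x = [6, 10]
step 1: P̄ = F·P·Fᵀ + Q = [2371/68 2253/68; 2253/68 3323/68]
step 1: y = z − H·x̄ = [12]
step 1: S = H·P̄·Hᵀ + R = [3527/68]
step 1: K = P̄·Hᵀ·S⁻¹ = [-2253/3527; -3323/3527]
step 1: x' = x̄ + K·y = [-5874/3527, -4606/3527]
step 1: P' = (I − K·H)·P̄ = [48331/3527 6759/3527; 6759/3527 9969/3527]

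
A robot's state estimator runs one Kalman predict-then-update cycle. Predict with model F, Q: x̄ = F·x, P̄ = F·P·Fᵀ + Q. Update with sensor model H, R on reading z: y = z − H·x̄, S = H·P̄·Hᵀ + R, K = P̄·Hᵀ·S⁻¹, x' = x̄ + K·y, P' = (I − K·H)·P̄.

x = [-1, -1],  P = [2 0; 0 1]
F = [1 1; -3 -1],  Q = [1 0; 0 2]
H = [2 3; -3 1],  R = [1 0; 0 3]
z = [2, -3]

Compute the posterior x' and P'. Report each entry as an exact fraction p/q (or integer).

x' = [1893/2350, 108/1175]
P' = [248/1175 -273/2350; -273/2350 399/2350]

x̄ = F·x = [-2, 4]
P̄ = F·P·Fᵀ + Q = [4 -7; -7 21]
y = z − H·x̄ = [-6, -13]
S = H·P̄·Hᵀ + R = [122 88; 88 102]
K = P̄·Hᵀ·S⁻¹ = [173/2350 -587/2350; 651/2350 203/1175]
x' = x̄ + K·y = [1893/2350, 108/1175]
P' = (I − K·H)·P̄ = [248/1175 -273/2350; -273/2350 399/2350]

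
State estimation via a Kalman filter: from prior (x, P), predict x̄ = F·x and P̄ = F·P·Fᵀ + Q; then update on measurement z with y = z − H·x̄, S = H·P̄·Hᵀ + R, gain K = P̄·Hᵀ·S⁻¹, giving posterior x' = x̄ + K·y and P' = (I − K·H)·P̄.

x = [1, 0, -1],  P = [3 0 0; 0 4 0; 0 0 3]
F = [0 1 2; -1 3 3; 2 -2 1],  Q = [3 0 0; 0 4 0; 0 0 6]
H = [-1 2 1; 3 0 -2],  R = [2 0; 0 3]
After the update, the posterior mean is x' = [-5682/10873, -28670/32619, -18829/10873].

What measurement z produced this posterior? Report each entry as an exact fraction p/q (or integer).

x̄ = F·x = [-2, -4, 1]
P̄ = F·P·Fᵀ + Q = [19 30 -2; 30 70 -21; -2 -21 37]
S = H·P̄·Hᵀ + R = [138 123; 123 346]
K = P̄·Hᵀ·S⁻¹ = [1997/10873 1207/10873; 14558/32619 2423/10873; 2934/10873 -3557/10873]
x' − x̄ = [16064/10873, 101806/32619, -29702/10873] = K·y
y = (KᵀK)⁻¹·Kᵀ·(x' − x̄) = [2, 10]
z = y + H·x̄ = [2, 10] + [-5, -8] = [-3, 2]

z = [-3, 2]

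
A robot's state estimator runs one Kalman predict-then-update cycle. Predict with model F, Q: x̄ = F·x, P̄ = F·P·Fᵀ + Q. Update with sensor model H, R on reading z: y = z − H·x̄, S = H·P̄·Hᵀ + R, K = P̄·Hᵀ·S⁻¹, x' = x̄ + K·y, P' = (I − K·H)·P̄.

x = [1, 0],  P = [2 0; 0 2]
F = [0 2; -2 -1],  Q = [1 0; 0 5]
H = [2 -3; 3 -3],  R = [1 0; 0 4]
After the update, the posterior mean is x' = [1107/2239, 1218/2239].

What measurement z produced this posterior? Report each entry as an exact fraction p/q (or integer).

x̄ = F·x = [0, -2]
P̄ = F·P·Fᵀ + Q = [9 -4; -4 15]
S = H·P̄·Hᵀ + R = [220 249; 249 292]
K = P̄·Hᵀ·S⁻¹ = [-951/2239 1110/2239; -1283/2239 657/2239]
x' − x̄ = [1107/2239, 5696/2239] = K·y
y = (KᵀK)⁻¹·Kᵀ·(x' − x̄) = [-7, -5]
z = y + H·x̄ = [-7, -5] + [6, 6] = [-1, 1]

z = [-1, 1]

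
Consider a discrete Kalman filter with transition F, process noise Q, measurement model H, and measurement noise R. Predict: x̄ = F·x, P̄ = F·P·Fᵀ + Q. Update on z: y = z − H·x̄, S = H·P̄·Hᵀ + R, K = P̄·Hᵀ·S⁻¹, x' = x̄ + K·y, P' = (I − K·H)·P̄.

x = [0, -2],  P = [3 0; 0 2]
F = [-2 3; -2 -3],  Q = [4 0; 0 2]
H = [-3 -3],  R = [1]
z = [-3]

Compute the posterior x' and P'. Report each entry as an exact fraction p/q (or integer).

x̄ = F·x = [-6, 6]
P̄ = F·P·Fᵀ + Q = [34 -6; -6 32]
y = z − H·x̄ = [-3]
S = H·P̄·Hᵀ + R = [487]
K = P̄·Hᵀ·S⁻¹ = [-84/487; -78/487]
x' = x̄ + K·y = [-2670/487, 3156/487]
P' = (I − K·H)·P̄ = [9502/487 -9474/487; -9474/487 9500/487]

x' = [-2670/487, 3156/487]
P' = [9502/487 -9474/487; -9474/487 9500/487]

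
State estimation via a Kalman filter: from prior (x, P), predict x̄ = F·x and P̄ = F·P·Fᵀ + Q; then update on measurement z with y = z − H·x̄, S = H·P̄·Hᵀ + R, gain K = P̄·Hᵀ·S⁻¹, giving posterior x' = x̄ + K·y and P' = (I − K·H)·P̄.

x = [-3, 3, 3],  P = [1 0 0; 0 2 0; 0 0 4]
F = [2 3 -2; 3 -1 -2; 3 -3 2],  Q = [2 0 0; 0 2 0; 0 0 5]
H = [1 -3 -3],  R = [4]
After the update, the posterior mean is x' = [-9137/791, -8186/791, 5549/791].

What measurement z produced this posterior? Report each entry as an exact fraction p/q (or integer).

x̄ = F·x = [-3, -18, -12]
P̄ = F·P·Fᵀ + Q = [40 16 -28; 16 29 -1; -28 -1 48]
S = H·P̄·Hᵀ + R = [791]
K = P̄·Hᵀ·S⁻¹ = [76/791; -68/791; -169/791]
x' − x̄ = [-6764/791, 6052/791, 15041/791] = K·y
y = (KᵀK)⁻¹·Kᵀ·(x' − x̄) = [-89]
z = y + H·x̄ = [-89] + [87] = [-2]

z = [-2]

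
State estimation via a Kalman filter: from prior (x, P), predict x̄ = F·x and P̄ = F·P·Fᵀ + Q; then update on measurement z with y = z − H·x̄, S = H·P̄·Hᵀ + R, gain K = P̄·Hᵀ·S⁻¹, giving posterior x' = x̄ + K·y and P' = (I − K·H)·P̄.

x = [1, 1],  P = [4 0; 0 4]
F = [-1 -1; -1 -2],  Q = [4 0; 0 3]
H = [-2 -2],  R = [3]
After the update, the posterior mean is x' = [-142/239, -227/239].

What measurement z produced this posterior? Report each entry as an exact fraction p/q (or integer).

x̄ = F·x = [-2, -3]
P̄ = F·P·Fᵀ + Q = [12 12; 12 23]
S = H·P̄·Hᵀ + R = [239]
K = P̄·Hᵀ·S⁻¹ = [-48/239; -70/239]
x' − x̄ = [336/239, 490/239] = K·y
y = (KᵀK)⁻¹·Kᵀ·(x' − x̄) = [-7]
z = y + H·x̄ = [-7] + [10] = [3]

z = [3]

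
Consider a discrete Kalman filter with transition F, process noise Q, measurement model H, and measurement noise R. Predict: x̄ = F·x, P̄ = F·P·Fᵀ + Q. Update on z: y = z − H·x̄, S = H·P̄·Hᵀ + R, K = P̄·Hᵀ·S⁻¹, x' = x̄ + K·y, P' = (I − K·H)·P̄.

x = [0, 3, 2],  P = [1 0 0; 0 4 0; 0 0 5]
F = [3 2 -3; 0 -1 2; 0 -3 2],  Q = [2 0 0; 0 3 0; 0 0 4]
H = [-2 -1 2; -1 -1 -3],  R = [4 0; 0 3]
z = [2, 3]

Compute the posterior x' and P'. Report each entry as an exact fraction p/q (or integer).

x̄ = F·x = [0, 1, -5]
P̄ = F·P·Fᵀ + Q = [72 -38 -54; -38 27 32; -54 32 60]
y = z − H·x̄ = [13, -11]
S = H·P̄·Hᵀ + R = [711 -487; -487 434]
K = P̄·Hᵀ·S⁻¹ = [-6108/14281 -2642/14281; 7647/71405 -5404/71405; 8118/71405 -16886/71405]
x' = x̄ + K·y = [-50342/14281, 46052/14281, -13149/14281]
P' = (I − K·H)·P̄ = [59296/14281 -77044/14281 8558/14281; -77044/14281 604484/71405 -67684/71405; 8558/14281 -67684/71405 25184/71405]

x' = [-50342/14281, 46052/14281, -13149/14281]
P' = [59296/14281 -77044/14281 8558/14281; -77044/14281 604484/71405 -67684/71405; 8558/14281 -67684/71405 25184/71405]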